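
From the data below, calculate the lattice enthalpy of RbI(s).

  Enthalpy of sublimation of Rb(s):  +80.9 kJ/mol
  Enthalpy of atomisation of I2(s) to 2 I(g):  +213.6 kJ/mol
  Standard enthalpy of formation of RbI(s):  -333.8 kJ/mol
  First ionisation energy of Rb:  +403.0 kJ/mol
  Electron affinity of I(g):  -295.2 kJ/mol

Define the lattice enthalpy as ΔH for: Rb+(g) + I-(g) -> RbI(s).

U = -629.3 kJ/mol

ΔHf° = 1·ΔHsub + 1·(ΣIE) + 1/2·D(I2) + 1·EA + U
-333.8 = 1·(+80.9) + 1·(+403.0) + 1/2·(+213.6) + 1·(-295.2) + U
U = -333.8 − (+295.5) = -629.3 kJ/mol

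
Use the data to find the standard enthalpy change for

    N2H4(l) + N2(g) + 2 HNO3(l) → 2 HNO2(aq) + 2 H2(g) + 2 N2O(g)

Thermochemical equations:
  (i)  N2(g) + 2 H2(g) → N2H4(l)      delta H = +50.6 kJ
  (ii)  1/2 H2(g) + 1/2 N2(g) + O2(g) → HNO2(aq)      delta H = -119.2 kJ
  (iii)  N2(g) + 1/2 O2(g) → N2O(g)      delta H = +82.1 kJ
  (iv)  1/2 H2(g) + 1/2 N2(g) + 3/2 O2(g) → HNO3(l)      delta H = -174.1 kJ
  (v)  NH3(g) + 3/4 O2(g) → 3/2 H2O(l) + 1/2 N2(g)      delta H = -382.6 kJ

(i) reversed: -50.6 kJ
(ii) × 2: (2)·(-119.2) = -238.4 kJ
(iii) × 2: (2)·(+82.1) = +164.2 kJ
(iv) reversed and × 2: (-2)·(-174.1) = +348.2 kJ
(v): not needed.
delta H = (-50.6) + (-238.4) + (+164.2) + (+348.2) = 223.4 kJ

delta H = 223.4 kJ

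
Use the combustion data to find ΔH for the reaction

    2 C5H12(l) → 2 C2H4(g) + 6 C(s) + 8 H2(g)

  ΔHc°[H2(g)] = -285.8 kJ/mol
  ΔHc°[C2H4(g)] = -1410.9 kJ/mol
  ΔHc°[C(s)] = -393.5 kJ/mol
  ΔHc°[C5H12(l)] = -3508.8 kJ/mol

ΔH = 451.6 kJ/mol

With combustion enthalpies, reactants minus products:
= [2·(-3508.8)] − [2·(-1410.9) + 6·(-393.5) + 8·(-285.8)]
= 451.6 kJ/mol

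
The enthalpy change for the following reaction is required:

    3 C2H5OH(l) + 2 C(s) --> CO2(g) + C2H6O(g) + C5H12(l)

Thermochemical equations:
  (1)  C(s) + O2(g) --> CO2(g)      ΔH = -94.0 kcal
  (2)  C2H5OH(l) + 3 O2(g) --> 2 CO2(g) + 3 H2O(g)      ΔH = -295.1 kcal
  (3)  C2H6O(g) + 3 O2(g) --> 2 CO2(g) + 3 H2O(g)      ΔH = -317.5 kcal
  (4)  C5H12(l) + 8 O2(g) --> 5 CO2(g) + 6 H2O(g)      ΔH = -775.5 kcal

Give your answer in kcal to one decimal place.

ΔH = 19.7 kcal

(1) × 2: (2)·(-94.0) = -188.0 kcal
(2) × 3: (3)·(-295.1) = -885.3 kcal
(3) reversed: +317.5 kcal
(4) reversed: +775.5 kcal
Since enthalpy is a state function, ΔH = (2)·(-94.0) + (3)·(-295.1) + (-1)·(-317.5) + (-1)·(-775.5) = 19.7 kcal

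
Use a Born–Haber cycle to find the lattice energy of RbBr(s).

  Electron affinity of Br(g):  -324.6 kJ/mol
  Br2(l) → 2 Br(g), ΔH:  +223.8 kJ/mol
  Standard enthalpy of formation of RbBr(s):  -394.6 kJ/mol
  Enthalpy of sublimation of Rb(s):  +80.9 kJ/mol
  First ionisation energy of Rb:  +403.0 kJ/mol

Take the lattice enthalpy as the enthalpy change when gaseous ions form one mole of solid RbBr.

U = -665.8 kJ/mol

ΔHf° = 1·ΔHsub + 1·(ΣIE) + 1/2·D(Br2) + 1·EA + U
-394.6 = 1·(+80.9) + 1·(+403.0) + 1/2·(+223.8) + 1·(-324.6) + U
U = -394.6 − (+271.2) = -665.8 kJ/mol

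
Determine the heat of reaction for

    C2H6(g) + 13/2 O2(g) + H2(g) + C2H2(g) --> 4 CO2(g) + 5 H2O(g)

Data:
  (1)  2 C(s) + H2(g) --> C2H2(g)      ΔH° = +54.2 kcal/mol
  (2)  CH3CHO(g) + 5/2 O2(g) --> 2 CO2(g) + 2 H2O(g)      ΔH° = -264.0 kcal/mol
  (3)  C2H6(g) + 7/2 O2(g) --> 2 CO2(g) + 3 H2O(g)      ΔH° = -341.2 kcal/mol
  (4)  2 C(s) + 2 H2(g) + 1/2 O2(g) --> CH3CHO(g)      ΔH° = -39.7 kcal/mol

(1) reversed (reverse to put C2H2(g) on the reactant side): -54.2 kcal/mol
(2) as written: -264.0 kcal/mol
(3) as written (C2H6(g) already on the reactant side): -341.2 kcal/mol
(4) as written: -39.7 kcal/mol
ΔH° = (-54.2) + (-264.0) + (-341.2) + (-39.7) = -699.1 kcal/mol

ΔH° = -699.1 kcal/mol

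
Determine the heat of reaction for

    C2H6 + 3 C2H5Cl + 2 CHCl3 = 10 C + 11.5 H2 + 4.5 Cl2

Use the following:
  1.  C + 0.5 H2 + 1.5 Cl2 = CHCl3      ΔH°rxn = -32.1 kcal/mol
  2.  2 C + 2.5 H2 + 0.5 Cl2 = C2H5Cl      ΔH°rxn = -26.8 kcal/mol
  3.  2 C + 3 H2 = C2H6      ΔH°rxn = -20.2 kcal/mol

eq. 1 reversed and × 2: (-2)·(-32.1) = +64.2 kcal/mol
eq. 2 reversed and × 3: (-3)·(-26.8) = +80.4 kcal/mol
eq. 3 reversed: +20.2 kcal/mol
ΔH°rxn = (-2)·(-32.1) + (-3)·(-26.8) + (-1)·(-20.2) = 164.8 kcal/mol

ΔH°rxn = 164.8 kcal/mol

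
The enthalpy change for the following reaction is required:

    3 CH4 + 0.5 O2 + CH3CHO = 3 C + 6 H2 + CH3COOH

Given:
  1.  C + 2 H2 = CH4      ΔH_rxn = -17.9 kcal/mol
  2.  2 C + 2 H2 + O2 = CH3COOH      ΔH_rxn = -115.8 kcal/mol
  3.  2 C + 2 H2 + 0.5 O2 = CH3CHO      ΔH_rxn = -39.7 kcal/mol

ΔH_rxn = -22.4 kcal/mol

eq. 1 reversed and × 3 (CH4 must end up as a reactant; scale by 3 for the 3 CH4): (-3)·(-17.9) = +53.7 kcal/mol
eq. 2 as written (CH3COOH already on the product side): -115.8 kcal/mol
eq. 3 reversed (CH3CHO must end up as a reactant): +39.7 kcal/mol
By Hess's law, ΔH_rxn = (-3)·(-17.9) + (1)·(-115.8) + (-1)·(-39.7) = -22.4 kcal/mol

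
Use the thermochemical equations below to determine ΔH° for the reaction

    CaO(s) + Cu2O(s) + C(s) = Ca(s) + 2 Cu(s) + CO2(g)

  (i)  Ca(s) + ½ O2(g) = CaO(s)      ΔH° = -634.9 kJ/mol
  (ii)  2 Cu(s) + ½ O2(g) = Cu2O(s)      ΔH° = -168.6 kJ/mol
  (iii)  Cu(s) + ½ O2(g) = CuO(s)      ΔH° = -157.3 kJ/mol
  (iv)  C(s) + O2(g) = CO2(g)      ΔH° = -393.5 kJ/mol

(i) reversed (CaO(s) must end up as a reactant): +634.9 kJ/mol
(ii) reversed (Cu2O(s) must end up as a reactant): +168.6 kJ/mol
(iii): not needed (CuO(s) appears nowhere else).
(iv) as written (CO2(g) already on the product side): -393.5 kJ/mol
Summing the manipulated equations, ΔH° = (+634.9) + (+168.6) + (-393.5) = 410.0 kJ/mol

ΔH° = 410.0 kJ/mol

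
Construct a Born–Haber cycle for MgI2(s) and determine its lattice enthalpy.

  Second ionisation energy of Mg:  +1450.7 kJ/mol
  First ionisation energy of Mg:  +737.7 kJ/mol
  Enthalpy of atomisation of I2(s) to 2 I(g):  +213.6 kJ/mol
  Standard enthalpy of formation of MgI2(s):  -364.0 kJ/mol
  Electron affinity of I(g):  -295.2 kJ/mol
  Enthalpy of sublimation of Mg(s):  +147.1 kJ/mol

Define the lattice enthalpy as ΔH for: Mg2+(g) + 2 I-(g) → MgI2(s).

ΔHf° = 1·ΔHsub + 1·(ΣIE) + 1·D(I2) + 2·EA + U
-364.0 = 1·(+147.1) + 1·(+2188.4) + 1·(+213.6) + 2·(-295.2) + U
U = -364.0 − (+1958.7) = -2322.7 kJ/mol

U = -2322.7 kJ/mol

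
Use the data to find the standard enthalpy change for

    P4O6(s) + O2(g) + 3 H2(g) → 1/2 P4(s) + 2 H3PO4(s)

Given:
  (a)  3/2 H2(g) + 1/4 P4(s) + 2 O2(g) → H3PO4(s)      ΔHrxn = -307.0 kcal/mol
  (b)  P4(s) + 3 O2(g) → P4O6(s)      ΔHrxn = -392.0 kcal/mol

ΔHrxn = -222.0 kcal/mol

(a) × 2: (2)·(-307.0) = -614.0 kcal/mol
(b) reversed: +392.0 kcal/mol
Summing the manipulated equations, ΔHrxn = (2)·(-307.0) + (-1)·(-392.0) = -222.0 kcal/mol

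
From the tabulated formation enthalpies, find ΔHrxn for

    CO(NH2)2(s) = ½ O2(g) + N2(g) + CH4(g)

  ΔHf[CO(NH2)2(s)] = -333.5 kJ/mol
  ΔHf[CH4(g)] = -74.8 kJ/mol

ΔHrxn = 258.7 kJ/mol

Products: 1/2·(+0.0) + 1·(+0.0) + 1·(-74.8) = -74.8
Reactants: 1·(-333.5) = -333.5
ΔHrxn = (-74.8) − (-333.5) = 258.7 kJ/mol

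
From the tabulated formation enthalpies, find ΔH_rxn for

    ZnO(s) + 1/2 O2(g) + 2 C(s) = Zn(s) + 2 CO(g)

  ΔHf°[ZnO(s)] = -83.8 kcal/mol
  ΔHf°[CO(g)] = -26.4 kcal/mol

ΔH_rxn = 31.0 kcal/mol

Products: 1·(+0.0) + 2·(-26.4) = -52.8
Reactants: 1·(-83.8) + 1/2·(+0.0) + 2·(+0.0) = -83.8
ΔH_rxn = (-52.8) − (-83.8) = 31.0 kcal/mol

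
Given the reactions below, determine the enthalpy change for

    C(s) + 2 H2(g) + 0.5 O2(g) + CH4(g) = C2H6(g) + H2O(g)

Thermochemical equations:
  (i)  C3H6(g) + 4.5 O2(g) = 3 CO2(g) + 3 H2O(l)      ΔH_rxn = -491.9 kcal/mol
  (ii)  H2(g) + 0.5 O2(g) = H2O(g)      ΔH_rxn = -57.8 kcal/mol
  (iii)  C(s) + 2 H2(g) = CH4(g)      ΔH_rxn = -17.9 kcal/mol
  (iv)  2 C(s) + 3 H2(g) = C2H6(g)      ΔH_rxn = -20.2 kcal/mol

(i): not needed (H2O(l) appears nowhere else).
(ii) as written (H2O(g) already on the product side): -57.8 kcal/mol
(iii) reversed (reverse to put CH4(g) on the reactant side): +17.9 kcal/mol
(iv) as written (C2H6(g) already on the product side): -20.2 kcal/mol
By Hess's law, ΔH_rxn = (1)·(-57.8) + (-1)·(-17.9) + (1)·(-20.2) = -60.1 kcal/mol

ΔH_rxn = -60.1 kcal/mol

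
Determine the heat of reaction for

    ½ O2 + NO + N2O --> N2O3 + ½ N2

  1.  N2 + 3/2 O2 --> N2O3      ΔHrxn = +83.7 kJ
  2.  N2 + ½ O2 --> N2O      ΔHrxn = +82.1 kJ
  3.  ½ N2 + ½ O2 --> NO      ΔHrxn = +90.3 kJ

eq. 1 as written (N2O3 already on the product side): +83.7 kJ
eq. 2 reversed (reverse to put N2O on the reactant side): -82.1 kJ
eq. 3 reversed (NO must end up as a reactant): -90.3 kJ
Since enthalpy is a state function, ΔHrxn = (+83.7) + (-82.1) + (-90.3) = -88.7 kJ

ΔHrxn = -88.7 kJ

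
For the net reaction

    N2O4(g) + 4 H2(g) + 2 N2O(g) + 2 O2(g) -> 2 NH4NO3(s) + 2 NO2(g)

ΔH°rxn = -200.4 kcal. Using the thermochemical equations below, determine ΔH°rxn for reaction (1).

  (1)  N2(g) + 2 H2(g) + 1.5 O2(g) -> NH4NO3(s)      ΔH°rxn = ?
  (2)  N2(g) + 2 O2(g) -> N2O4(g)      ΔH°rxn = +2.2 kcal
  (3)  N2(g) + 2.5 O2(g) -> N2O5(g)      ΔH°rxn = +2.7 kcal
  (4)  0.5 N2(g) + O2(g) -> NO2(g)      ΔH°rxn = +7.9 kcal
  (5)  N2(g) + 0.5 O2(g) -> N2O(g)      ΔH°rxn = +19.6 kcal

(1) × 2: contributes 2·x
(2) reversed: -2.2 kcal
(3): not needed.
(4) × 2: (2)·(+7.9) = +15.8 kcal
(5) reversed and × 2: (-2)·(+19.6) = -39.2 kcal
-200.4 = (-2.2) + (+15.8) + (-39.2) + 2·x
x = (-200.4 − (-25.6)) / (2) = -87.4 kcal

ΔH°rxn = -87.4 kcal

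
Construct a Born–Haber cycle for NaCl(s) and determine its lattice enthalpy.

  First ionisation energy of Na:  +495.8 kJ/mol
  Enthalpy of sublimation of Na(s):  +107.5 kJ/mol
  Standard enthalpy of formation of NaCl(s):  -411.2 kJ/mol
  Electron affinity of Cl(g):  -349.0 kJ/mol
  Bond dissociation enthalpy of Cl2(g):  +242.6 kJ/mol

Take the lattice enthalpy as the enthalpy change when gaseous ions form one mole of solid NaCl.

U = -786.8 kJ/mol

ΔHf° = 1·ΔHsub + 1·(ΣIE) + 1/2·D(Cl2) + 1·EA + U
-411.2 = 1·(+107.5) + 1·(+495.8) + 1/2·(+242.6) + 1·(-349.0) + U
U = -411.2 − (+375.6) = -786.8 kJ/mol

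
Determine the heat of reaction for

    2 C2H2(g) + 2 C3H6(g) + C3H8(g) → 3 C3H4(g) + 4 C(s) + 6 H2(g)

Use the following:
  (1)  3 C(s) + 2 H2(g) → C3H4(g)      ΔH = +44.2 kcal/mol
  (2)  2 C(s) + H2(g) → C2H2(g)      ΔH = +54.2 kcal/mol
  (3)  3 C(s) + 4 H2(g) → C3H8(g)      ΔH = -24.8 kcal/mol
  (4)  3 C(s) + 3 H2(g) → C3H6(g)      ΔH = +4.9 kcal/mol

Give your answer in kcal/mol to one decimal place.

(1) × 3: (3)·(+44.2) = +132.6 kcal/mol
(2) reversed and × 2: (-2)·(+54.2) = -108.4 kcal/mol
(3) reversed: +24.8 kcal/mol
(4) reversed and × 2: (-2)·(+4.9) = -9.8 kcal/mol
Summing the manipulated equations, ΔH = (3)·(+44.2) + (-2)·(+54.2) + (-1)·(-24.8) + (-2)·(+4.9) = 39.2 kcal/mol

ΔH = 39.2 kcal/mol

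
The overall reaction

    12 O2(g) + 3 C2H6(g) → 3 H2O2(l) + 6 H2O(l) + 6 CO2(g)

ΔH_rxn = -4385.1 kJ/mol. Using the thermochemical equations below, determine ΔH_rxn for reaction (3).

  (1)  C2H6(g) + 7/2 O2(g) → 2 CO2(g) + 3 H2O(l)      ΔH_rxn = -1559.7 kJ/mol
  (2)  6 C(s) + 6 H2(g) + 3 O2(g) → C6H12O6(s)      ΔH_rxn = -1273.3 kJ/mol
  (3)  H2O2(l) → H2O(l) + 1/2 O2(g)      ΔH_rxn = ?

ΔH_rxn = -98.0 kJ/mol

(1) × 3 (×3 to match 3 C2H6(g) in the target): (3)·(-1559.7) = -4679.1 kJ/mol
(2): not needed (C6H12O6(s) appears nowhere else).
(3) reversed and × 3 (reverse to put H2O2(l) on the product side; ×3 to match 3 H2O2(l) in the target): contributes −3·x
-4385.1 = (-4679.1) − 3·x
x = (-4385.1 − (-4679.1)) / (-3) = -98.0 kJ/mol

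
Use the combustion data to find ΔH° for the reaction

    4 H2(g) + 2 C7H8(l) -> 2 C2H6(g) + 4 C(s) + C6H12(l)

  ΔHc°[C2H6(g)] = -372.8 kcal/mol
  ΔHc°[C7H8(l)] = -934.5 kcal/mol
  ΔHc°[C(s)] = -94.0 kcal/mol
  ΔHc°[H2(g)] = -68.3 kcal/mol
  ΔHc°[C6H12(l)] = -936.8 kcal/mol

ΔH° = -83.8 kcal/mol

Using ΔH = Σ nΔHc°(reactants) − Σ nΔHc°(products):
= [4·(-68.3) + 2·(-934.5)] − [2·(-372.8) + 4·(-94.0) + 1·(-936.8)]
= -83.8 kcal/mol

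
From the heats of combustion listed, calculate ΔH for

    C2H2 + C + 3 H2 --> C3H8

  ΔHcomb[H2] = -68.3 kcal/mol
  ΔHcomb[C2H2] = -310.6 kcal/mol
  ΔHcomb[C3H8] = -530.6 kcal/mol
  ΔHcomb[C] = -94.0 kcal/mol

With combustion enthalpies, reactants minus products:
= [1·(-310.6) + 1·(-94.0) + 3·(-68.3)] − [1·(-530.6)]
= -78.9 kcal/mol

ΔH = -78.9 kcal/mol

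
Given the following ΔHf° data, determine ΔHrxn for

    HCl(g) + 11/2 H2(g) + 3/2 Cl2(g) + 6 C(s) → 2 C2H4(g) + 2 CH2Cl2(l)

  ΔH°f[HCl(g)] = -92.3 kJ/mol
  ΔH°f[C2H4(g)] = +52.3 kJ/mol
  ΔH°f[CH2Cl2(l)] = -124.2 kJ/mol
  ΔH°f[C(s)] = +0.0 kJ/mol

ΔHrxn = -51.5 kJ/mol

Products: 2·(+52.3) + 2·(-124.2) = -143.8
Reactants: 1·(-92.3) + 11/2·(+0.0) + 3/2·(+0.0) + 6·(+0.0) = -92.3
ΔHrxn = (-143.8) − (-92.3) = -51.5 kJ/mol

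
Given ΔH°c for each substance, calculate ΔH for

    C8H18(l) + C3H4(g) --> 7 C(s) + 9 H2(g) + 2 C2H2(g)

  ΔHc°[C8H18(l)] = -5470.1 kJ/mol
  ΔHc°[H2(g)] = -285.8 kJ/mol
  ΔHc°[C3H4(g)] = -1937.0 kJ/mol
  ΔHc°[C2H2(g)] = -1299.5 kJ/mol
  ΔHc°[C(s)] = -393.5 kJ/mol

With combustion enthalpies, reactants minus products:
= [1·(-5470.1) + 1·(-1937.0)] − [7·(-393.5) + 9·(-285.8) + 2·(-1299.5)]
= 518.6 kJ/mol

ΔH = 518.6 kJ/mol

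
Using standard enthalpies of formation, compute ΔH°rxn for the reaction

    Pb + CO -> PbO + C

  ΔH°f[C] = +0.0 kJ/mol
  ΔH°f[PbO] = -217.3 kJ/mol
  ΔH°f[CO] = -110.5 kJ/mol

Products: 1·(-217.3) + 1·(+0.0) = -217.3
Reactants: 1·(+0.0) + 1·(-110.5) = -110.5
ΔH°rxn = (-217.3) − (-110.5) = -106.8 kJ/mol

ΔH°rxn = -106.8 kJ/mol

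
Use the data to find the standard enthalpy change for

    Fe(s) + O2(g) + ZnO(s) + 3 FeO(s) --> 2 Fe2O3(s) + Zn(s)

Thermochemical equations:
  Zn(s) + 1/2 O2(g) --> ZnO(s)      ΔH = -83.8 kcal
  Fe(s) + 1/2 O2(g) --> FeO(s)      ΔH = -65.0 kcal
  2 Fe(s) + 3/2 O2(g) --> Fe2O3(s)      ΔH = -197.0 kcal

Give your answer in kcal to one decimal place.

equation 1 reversed (reverse to put ZnO(s) on the reactant side): +83.8 kcal
equation 2 reversed and × 3 (FeO(s) must end up as a reactant; ×3 to match 3 FeO(s) in the target): (-3)·(-65.0) = +195.0 kcal
equation 3 × 2 (×2 to match 2 Fe2O3(s) in the target): (2)·(-197.0) = -394.0 kcal
By Hess's law, ΔH = (-1)·(-83.8) + (-3)·(-65.0) + (2)·(-197.0) = -115.2 kcal

ΔH = -115.2 kcal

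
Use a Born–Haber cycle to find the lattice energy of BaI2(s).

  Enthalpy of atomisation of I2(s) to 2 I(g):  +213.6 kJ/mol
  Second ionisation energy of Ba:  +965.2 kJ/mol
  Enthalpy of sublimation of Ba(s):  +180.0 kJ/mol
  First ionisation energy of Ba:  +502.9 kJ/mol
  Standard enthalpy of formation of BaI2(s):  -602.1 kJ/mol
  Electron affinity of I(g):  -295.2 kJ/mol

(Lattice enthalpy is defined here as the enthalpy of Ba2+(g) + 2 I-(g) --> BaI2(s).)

U = -1873.4 kJ/mol

ΔHf° = 1·ΔHsub + 1·(ΣIE) + 1·D(I2) + 2·EA + U
-602.1 = 1·(+180.0) + 1·(+1468.1) + 1·(+213.6) + 2·(-295.2) + U
U = -602.1 − (+1271.3) = -1873.4 kJ/mol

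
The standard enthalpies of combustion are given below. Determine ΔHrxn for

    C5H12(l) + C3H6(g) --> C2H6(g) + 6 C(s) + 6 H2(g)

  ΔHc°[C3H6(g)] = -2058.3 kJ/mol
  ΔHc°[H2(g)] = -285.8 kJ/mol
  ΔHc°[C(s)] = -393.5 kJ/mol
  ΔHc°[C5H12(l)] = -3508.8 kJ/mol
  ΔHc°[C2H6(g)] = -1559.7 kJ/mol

Using ΔH = Σ nΔHc°(reactants) − Σ nΔHc°(products):
= [1·(-3508.8) + 1·(-2058.3)] − [1·(-1559.7) + 6·(-393.5) + 6·(-285.8)]
= 68.4 kJ/mol

ΔHrxn = 68.4 kJ/mol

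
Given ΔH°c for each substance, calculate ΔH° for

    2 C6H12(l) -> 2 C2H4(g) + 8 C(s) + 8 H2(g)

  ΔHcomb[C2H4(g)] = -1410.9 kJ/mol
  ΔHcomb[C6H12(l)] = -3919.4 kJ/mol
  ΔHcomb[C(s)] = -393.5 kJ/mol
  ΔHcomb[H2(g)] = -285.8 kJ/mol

With combustion enthalpies, reactants minus products:
= [2·(-3919.4)] − [2·(-1410.9) + 8·(-393.5) + 8·(-285.8)]
= 417.4 kJ/mol

ΔH° = 417.4 kJ/mol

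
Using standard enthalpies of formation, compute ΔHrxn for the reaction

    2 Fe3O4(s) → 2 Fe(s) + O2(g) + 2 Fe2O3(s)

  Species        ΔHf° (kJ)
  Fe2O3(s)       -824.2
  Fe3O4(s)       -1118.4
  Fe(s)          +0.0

ΔHrxn = 588.4 kJ

ΔH°rxn = Σ nΔHf°(products) − Σ nΔHf°(reactants).
Products: 2·(+0.0) + 1·(+0.0) + 2·(-824.2) = -1648.4
Reactants: 2·(-1118.4) = -2236.8
ΔHrxn = (-1648.4) − (-2236.8) = 588.4 kJ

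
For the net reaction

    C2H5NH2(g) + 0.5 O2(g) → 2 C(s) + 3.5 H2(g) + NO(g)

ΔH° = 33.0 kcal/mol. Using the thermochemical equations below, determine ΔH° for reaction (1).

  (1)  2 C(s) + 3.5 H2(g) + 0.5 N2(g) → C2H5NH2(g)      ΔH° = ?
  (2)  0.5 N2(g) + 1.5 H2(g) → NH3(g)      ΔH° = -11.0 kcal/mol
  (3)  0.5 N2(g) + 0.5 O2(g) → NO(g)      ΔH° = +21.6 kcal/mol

ΔH° = -11.4 kcal/mol

(1) reversed: contributes −x
(2): not needed.
(3) as written: +21.6 kcal/mol
+33.0 = (+21.6) − x
x = (+33.0 − (+21.6)) / (-1) = -11.4 kcal/mol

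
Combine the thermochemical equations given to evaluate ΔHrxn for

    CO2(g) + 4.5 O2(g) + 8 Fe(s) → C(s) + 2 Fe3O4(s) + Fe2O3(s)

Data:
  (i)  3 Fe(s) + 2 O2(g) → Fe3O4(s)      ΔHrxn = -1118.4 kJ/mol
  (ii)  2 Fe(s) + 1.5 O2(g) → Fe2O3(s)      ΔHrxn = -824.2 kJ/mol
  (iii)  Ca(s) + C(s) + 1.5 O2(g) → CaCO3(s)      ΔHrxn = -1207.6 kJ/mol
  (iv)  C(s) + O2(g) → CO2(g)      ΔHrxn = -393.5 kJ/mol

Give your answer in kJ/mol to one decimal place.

ΔHrxn = -2667.5 kJ/mol

(i) × 2: (2)·(-1118.4) = -2236.8 kJ/mol
(ii) as written: -824.2 kJ/mol
(iii): not needed.
(iv) reversed: +393.5 kJ/mol
Combining the equations, ΔHrxn = (2)·(-1118.4) + (1)·(-824.2) + (-1)·(-393.5) = -2667.5 kJ/mol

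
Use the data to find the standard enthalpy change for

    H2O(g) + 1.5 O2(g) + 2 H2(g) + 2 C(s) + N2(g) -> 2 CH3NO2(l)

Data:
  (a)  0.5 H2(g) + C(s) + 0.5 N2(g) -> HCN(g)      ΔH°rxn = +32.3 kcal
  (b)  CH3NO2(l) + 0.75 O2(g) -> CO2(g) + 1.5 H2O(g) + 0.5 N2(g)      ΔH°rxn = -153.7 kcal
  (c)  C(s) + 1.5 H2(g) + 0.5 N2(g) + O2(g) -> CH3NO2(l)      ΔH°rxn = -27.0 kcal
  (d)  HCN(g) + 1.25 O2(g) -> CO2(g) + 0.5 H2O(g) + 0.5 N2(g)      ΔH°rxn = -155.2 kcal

ΔH°rxn = 3.8 kcal

(a) as written: +32.3 kcal
(b) reversed: +153.7 kcal
(c) as written: -27.0 kcal
(d) as written: -155.2 kcal
Summing the manipulated equations, ΔH°rxn = (1)·(+32.3) + (-1)·(-153.7) + (1)·(-27.0) + (1)·(-155.2) = 3.8 kcal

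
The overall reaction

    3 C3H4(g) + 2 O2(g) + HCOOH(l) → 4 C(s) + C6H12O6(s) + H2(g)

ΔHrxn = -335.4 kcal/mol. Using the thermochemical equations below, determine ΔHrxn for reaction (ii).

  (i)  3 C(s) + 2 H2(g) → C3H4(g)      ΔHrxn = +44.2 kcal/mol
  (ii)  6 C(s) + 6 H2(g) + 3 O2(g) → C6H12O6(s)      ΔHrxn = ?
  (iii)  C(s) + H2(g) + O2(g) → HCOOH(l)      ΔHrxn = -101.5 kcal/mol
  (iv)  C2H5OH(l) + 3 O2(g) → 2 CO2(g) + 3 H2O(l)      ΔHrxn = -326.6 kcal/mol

(i) reversed and × 3: (-3)·(+44.2) = -132.6 kcal/mol
(ii) as written: contributes x
(iii) reversed: +101.5 kcal/mol
(iv): not needed.
-335.4 = (-132.6) + (+101.5) + x
x = (-335.4 − (-31.1)) / (1) = -304.3 kcal/mol

ΔHrxn = -304.3 kcal/mol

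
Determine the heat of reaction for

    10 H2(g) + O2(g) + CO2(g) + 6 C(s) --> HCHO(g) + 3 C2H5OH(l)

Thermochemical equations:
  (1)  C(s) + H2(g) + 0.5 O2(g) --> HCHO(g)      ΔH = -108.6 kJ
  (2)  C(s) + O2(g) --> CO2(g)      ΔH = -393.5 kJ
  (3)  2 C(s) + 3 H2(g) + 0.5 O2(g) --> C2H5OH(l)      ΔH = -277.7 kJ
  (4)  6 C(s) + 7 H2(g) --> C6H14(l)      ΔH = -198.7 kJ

(1) as written (HCHO(g) already on the product side): -108.6 kJ
(2) reversed (CO2(g) must end up as a reactant): +393.5 kJ
(3) × 3 (scale by 3 for the 3 C2H5OH(l)): (3)·(-277.7) = -833.1 kJ
(4): not needed (C6H14(l) appears nowhere else).
Combining the equations, ΔH = (1)·(-108.6) + (-1)·(-393.5) + (3)·(-277.7) = -548.2 kJ

ΔH = -548.2 kJ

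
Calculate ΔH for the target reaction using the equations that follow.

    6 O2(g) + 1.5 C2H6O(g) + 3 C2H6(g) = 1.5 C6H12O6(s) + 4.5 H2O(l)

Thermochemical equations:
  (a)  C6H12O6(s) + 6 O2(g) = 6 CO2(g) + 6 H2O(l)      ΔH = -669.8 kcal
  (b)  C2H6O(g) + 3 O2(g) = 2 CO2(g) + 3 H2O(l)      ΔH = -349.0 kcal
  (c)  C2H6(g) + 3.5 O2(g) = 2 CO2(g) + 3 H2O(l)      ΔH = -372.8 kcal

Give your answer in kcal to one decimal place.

(a) reversed and × 3/2: (-3/2)·(-669.8) = +1004.7 kcal
(b) × 3/2: (3/2)·(-349.0) = -523.5 kcal
(c) × 3: (3)·(-372.8) = -1118.4 kcal
Combining the equations, ΔH = (-3/2)·(-669.8) + (3/2)·(-349.0) + (3)·(-372.8) = -637.2 kcal

ΔH = -637.2 kcal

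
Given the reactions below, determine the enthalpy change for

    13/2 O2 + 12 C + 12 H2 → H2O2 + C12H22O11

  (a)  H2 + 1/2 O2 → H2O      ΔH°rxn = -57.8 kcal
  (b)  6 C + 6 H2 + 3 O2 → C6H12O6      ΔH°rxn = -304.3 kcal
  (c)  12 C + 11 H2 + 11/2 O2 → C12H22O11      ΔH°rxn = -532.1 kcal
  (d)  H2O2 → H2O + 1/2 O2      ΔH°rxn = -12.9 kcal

(a) as written: -57.8 kcal
(b): not needed (C6H12O6 appears nowhere else).
(c) as written (C12H22O11 already on the product side): -532.1 kcal
(d) reversed (H2O2 must end up as a product): +12.9 kcal
ΔH°rxn = (1)·(-57.8) + (1)·(-532.1) + (-1)·(-12.9) = -577.0 kcal

ΔH°rxn = -577.0 kcal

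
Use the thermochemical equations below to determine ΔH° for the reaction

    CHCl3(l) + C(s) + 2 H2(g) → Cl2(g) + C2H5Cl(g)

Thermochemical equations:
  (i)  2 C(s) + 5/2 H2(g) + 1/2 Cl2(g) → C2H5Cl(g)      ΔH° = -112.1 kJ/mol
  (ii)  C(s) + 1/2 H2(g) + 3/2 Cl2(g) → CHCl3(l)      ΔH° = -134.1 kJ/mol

ΔH° = 22.0 kJ/mol

(i) as written: -112.1 kJ/mol
(ii) reversed: +134.1 kJ/mol
ΔH° = (-112.1) + (+134.1) = 22.0 kJ/mol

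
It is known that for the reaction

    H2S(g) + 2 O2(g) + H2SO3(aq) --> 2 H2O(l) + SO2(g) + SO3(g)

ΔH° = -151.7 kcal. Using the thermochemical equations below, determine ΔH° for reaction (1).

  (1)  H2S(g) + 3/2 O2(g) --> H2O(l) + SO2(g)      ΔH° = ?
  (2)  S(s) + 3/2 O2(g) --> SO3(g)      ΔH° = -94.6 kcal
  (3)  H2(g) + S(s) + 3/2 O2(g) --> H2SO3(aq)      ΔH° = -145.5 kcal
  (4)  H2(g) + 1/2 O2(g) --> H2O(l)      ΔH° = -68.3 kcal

(1) as written (H2S(g) already on the reactant side): contributes x
(2) as written (SO3(g) already on the product side): -94.6 kcal
(3) reversed (reverse to put H2SO3(aq) on the reactant side): +145.5 kcal
(4) as written: -68.3 kcal
-151.7 = (-94.6) + (+145.5) + (-68.3) + x
x = (-151.7 − (-17.4)) / (1) = -134.3 kcal

ΔH° = -134.3 kcal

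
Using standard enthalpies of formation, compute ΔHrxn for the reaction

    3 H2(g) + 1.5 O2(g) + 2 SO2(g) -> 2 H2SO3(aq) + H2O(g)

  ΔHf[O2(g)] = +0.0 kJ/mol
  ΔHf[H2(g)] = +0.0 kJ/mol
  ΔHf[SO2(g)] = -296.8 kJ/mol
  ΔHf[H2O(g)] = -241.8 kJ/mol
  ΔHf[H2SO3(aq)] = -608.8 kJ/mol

Products: 2·(-608.8) + 1·(-241.8) = -1459.4
Reactants: 3·(+0.0) + 3/2·(+0.0) + 2·(-296.8) = -593.6
ΔHrxn = (-1459.4) − (-593.6) = -865.8 kJ/mol

ΔHrxn = -865.8 kJ/mol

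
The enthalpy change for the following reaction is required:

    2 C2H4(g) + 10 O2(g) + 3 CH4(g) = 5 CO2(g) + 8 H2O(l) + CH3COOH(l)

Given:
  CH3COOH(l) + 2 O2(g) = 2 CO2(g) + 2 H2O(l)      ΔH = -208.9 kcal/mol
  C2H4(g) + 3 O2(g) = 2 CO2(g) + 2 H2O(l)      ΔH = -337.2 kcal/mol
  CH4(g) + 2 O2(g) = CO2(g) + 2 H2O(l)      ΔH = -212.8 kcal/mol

equation 1 reversed (CH3COOH(l) must end up as a product): +208.9 kcal/mol
equation 2 × 2 (×2 to match 2 C2H4(g) in the target): (2)·(-337.2) = -674.4 kcal/mol
equation 3 × 3 (scale by 3 for the 3 CH4(g)): (3)·(-212.8) = -638.4 kcal/mol
Combining the equations, ΔH = (+208.9) + (-674.4) + (-638.4) = -1103.9 kcal/mol

ΔH = -1103.9 kcal/mol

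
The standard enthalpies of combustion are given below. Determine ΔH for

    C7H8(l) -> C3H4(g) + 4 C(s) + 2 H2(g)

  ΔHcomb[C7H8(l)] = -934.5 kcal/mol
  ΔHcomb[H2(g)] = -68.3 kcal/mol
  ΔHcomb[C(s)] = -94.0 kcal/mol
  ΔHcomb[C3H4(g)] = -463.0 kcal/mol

ΔH = 41.1 kcal/mol

Using ΔH = Σ nΔHc°(reactants) − Σ nΔHc°(products):
= [1·(-934.5)] − [1·(-463.0) + 4·(-94.0) + 2·(-68.3)]
= 41.1 kcal/mol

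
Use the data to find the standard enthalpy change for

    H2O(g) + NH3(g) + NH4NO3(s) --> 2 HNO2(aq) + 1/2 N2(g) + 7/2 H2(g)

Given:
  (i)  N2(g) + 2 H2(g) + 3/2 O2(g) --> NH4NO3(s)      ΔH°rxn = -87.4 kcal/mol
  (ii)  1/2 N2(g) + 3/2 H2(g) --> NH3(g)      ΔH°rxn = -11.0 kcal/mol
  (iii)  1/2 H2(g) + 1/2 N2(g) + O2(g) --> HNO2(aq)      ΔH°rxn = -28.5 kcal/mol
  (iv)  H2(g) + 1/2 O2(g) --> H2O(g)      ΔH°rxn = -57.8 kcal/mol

(i) reversed (reverse to put NH4NO3(s) on the reactant side): +87.4 kcal/mol
(ii) reversed (NH3(g) must end up as a reactant): +11.0 kcal/mol
(iii) × 2 (scale by 2 for the 2 HNO2(aq)): (2)·(-28.5) = -57.0 kcal/mol
(iv) reversed (H2O(g) must end up as a reactant): +57.8 kcal/mol
ΔH°rxn = (-1)·(-87.4) + (-1)·(-11.0) + (2)·(-28.5) + (-1)·(-57.8) = 99.2 kcal/mol

ΔH°rxn = 99.2 kcal/mol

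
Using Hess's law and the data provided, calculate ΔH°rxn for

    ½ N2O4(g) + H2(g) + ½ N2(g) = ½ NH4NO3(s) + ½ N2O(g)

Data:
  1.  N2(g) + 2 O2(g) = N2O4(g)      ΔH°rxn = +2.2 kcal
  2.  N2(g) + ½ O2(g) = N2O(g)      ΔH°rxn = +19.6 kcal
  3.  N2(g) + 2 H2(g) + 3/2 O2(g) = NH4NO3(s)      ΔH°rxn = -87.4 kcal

ΔH°rxn = -35.0 kcal

eq. 1 reversed and × 1/2 (N2O4(g) must end up as a reactant; ×1/2 to match 1/2 N2O4(g) in the target): (-1/2)·(+2.2) = -1.1 kcal
eq. 2 × 1/2 (scale by 1/2 for the 1/2 N2O(g)): (1/2)·(+19.6) = +9.8 kcal
eq. 3 × 1/2 (×1/2 to match 1/2 NH4NO3(s) in the target): (1/2)·(-87.4) = -43.7 kcal
By Hess's law, ΔH°rxn = (-1/2)·(+2.2) + (1/2)·(+19.6) + (1/2)·(-87.4) = -35.0 kcal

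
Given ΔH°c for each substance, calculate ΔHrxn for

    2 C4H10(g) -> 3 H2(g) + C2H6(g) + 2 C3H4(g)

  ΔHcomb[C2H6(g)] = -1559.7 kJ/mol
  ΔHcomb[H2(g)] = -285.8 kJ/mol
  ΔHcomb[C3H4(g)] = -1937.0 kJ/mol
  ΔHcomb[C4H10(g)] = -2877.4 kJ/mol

ΔHrxn = 536.3 kJ/mol

Using ΔH = Σ nΔHc°(reactants) − Σ nΔHc°(products):
= [2·(-2877.4)] − [3·(-285.8) + 1·(-1559.7) + 2·(-1937.0)]
= 536.3 kJ/mol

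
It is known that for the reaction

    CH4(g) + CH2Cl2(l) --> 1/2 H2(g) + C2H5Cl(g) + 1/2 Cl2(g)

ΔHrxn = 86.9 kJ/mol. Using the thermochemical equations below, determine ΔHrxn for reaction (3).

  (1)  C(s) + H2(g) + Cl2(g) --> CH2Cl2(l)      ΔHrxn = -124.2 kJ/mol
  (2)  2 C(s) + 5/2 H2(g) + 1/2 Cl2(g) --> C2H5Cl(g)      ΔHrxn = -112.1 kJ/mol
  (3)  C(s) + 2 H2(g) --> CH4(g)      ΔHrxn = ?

(1) reversed: +124.2 kJ/mol
(2) as written: -112.1 kJ/mol
(3) reversed: contributes −x
+86.9 = (+124.2) + (-112.1) − x
x = (+86.9 − (+12.1)) / (-1) = -74.8 kJ/mol

ΔHrxn = -74.8 kJ/mol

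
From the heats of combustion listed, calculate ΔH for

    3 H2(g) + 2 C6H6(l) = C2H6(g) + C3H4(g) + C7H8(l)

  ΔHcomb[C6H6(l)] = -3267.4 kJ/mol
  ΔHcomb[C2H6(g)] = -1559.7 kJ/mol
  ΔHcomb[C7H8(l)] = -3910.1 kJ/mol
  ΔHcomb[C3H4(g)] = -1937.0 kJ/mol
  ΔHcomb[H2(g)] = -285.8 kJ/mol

With combustion enthalpies, reactants minus products:
= [3·(-285.8) + 2·(-3267.4)] − [1·(-1559.7) + 1·(-1937.0) + 1·(-3910.1)]
= 14.6 kJ/mol

ΔH = 14.6 kJ/mol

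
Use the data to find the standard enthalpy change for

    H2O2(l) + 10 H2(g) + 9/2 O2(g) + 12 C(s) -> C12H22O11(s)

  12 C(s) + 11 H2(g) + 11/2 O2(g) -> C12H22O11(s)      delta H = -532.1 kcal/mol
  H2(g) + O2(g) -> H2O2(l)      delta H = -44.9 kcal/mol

equation 1 as written: -532.1 kcal/mol
equation 2 reversed: +44.9 kcal/mol
Since enthalpy is a state function, delta H = (1)·(-532.1) + (-1)·(-44.9) = -487.2 kcal/mol

delta H = -487.2 kcal/mol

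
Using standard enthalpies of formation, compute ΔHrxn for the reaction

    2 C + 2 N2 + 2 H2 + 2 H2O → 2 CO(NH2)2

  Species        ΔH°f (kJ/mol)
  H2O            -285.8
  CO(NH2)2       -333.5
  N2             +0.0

ΔHrxn = -95.4 kJ/mol

Products: 2·(-333.5) = -667.0
Reactants: 2·(+0.0) + 2·(+0.0) + 2·(+0.0) + 2·(-285.8) = -571.6
ΔHrxn = (-667.0) − (-571.6) = -95.4 kJ/mol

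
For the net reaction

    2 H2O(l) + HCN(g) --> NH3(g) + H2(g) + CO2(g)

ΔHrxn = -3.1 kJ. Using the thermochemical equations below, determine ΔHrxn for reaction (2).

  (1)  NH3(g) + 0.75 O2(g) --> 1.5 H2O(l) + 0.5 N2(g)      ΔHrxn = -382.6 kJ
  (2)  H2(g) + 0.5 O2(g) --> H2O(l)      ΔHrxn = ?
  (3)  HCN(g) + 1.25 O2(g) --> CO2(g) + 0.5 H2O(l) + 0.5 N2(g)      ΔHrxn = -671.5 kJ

(1) reversed: +382.6 kJ
(2) reversed: contributes −x
(3) as written: -671.5 kJ
-3.1 = (+382.6) + (-671.5) − x
x = (-3.1 − (-288.9)) / (-1) = -285.8 kJ

ΔHrxn = -285.8 kJ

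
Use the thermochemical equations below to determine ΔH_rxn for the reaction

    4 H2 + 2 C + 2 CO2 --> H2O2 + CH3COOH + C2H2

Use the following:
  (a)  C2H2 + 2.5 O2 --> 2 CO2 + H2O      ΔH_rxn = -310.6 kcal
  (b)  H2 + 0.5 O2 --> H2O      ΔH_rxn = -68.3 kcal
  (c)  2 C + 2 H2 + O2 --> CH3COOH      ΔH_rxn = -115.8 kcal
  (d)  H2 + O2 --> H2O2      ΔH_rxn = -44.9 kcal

ΔH_rxn = 81.6 kcal

(a) reversed (C2H2 must end up as a product): +310.6 kcal
(b) as written: -68.3 kcal
(c) as written (CH3COOH already on the product side): -115.8 kcal
(d) as written (H2O2 already on the product side): -44.9 kcal
ΔH_rxn = (+310.6) + (-68.3) + (-115.8) + (-44.9) = 81.6 kcal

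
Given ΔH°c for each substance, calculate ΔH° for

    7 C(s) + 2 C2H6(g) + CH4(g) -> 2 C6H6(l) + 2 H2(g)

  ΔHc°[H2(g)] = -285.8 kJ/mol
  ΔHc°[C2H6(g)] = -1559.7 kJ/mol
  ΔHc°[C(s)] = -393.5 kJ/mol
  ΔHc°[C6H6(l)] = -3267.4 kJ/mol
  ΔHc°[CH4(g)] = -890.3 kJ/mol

ΔH° = 342.2 kJ/mol

With combustion enthalpies, reactants minus products:
= [7·(-393.5) + 2·(-1559.7) + 1·(-890.3)] − [2·(-3267.4) + 2·(-285.8)]
= 342.2 kJ/mol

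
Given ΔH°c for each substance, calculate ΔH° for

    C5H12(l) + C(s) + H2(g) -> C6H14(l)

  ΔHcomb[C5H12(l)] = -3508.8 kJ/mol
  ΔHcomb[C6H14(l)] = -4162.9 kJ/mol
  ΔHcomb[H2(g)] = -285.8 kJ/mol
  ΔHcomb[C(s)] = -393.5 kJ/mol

ΔH° = -25.2 kJ/mol

Using ΔH = Σ nΔHc°(reactants) − Σ nΔHc°(products):
= [1·(-3508.8) + 1·(-393.5) + 1·(-285.8)] − [1·(-4162.9)]
= -25.2 kJ/mol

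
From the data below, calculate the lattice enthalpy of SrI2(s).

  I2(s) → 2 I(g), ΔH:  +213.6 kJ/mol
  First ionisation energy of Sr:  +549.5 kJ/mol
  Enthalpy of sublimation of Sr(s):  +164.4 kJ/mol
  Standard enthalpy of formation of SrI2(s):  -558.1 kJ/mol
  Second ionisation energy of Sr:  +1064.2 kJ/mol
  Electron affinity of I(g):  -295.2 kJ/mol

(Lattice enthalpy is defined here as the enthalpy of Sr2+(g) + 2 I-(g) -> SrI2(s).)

ΔHf° = 1·ΔHsub + 1·(ΣIE) + 1·D(I2) + 2·EA + U
-558.1 = 1·(+164.4) + 1·(+1613.7) + 1·(+213.6) + 2·(-295.2) + U
U = -558.1 − (+1401.3) = -1959.4 kJ/mol

U = -1959.4 kJ/mol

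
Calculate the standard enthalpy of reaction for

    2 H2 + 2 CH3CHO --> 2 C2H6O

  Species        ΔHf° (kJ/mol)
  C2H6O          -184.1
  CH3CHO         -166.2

Products: 2·(-184.1) = -368.2
Reactants: 2·(+0.0) + 2·(-166.2) = -332.4
ΔH_rxn = (-368.2) − (-332.4) = -35.8 kJ/mol

ΔH_rxn = -35.8 kJ/mol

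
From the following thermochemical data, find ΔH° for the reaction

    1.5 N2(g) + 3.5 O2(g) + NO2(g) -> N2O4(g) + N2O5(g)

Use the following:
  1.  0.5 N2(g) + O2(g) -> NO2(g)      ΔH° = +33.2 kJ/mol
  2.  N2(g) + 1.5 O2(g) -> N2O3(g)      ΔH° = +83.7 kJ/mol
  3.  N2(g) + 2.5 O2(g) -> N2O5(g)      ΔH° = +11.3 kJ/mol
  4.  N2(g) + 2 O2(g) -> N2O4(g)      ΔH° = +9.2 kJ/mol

ΔH° = -12.7 kJ/mol

eq. 1 reversed (reverse to put NO2(g) on the reactant side): -33.2 kJ/mol
eq. 2: not needed (N2O3(g) appears nowhere else).
eq. 3 as written (N2O5(g) already on the product side): +11.3 kJ/mol
eq. 4 as written (N2O4(g) already on the product side): +9.2 kJ/mol
Since enthalpy is a state function, ΔH° = (-1)·(+33.2) + (1)·(+11.3) + (1)·(+9.2) = -12.7 kJ/mol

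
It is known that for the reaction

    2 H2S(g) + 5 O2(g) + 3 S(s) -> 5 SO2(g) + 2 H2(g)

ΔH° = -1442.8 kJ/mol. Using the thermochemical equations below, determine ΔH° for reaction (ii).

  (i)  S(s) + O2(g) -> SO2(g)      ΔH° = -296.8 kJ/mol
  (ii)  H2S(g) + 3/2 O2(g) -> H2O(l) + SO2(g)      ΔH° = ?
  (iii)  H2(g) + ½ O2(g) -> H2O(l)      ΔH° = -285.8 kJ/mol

(i) × 3: (3)·(-296.8) = -890.4 kJ/mol
(ii) × 2: contributes 2·x
(iii) reversed and × 2: (-2)·(-285.8) = +571.6 kJ/mol
-1442.8 = (-890.4) + (+571.6) + 2·x
x = (-1442.8 − (-318.8)) / (2) = -562.0 kJ/mol

ΔH° = -562.0 kJ/mol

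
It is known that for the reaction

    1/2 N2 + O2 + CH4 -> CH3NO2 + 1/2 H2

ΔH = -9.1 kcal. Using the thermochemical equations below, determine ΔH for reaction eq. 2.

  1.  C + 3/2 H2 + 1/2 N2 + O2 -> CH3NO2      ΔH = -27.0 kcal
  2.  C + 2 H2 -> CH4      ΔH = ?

eq. 1 as written: -27.0 kcal
eq. 2 reversed: contributes −x
-9.1 = (-27.0) − x
x = (-9.1 − (-27.0)) / (-1) = -17.9 kcal

ΔH = -17.9 kcal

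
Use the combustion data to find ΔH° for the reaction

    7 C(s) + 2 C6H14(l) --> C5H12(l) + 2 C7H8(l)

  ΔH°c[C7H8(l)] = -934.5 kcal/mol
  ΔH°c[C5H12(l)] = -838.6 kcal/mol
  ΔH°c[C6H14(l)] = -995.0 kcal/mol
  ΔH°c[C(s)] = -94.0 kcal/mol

ΔH° = 59.6 kcal/mol

With combustion enthalpies, reactants minus products:
= [7·(-94.0) + 2·(-995.0)] − [1·(-838.6) + 2·(-934.5)]
= 59.6 kcal/mol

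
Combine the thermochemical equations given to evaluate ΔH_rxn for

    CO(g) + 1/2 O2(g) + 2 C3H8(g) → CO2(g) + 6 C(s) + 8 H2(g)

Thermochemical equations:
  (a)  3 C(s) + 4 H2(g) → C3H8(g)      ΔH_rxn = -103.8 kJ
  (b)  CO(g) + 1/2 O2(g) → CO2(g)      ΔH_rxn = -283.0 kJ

(a) reversed and × 2 (C3H8(g) must end up as a reactant; scale by 2 for the 2 C3H8(g)): (-2)·(-103.8) = +207.6 kJ
(b) as written (CO(g) already on the reactant side): -283.0 kJ
ΔH_rxn = (+207.6) + (-283.0) = -75.4 kJ

ΔH_rxn = -75.4 kJ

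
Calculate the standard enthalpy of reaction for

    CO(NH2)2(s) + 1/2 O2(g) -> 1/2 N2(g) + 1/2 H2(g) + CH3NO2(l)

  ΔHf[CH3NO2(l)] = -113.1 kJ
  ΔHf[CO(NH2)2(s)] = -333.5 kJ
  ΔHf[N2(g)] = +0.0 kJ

ΔH° = 220.4 kJ

ΔH°rxn = Σ nΔHf°(products) − Σ nΔHf°(reactants).
Products: 1/2·(+0.0) + 1/2·(+0.0) + 1·(-113.1) = -113.1
Reactants: 1·(-333.5) + 1/2·(+0.0) = -333.5
ΔH° = (-113.1) − (-333.5) = 220.4 kJ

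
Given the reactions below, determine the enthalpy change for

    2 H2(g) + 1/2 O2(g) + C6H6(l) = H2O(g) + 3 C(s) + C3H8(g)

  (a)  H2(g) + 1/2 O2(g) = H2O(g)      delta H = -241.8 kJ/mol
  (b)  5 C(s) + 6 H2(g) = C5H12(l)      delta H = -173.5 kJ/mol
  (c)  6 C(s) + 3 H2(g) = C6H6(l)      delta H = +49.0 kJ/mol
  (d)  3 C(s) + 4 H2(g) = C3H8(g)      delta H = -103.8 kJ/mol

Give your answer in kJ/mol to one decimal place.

(a) as written: -241.8 kJ/mol
(b): not needed.
(c) reversed: -49.0 kJ/mol
(d) as written: -103.8 kJ/mol
Combining the equations, delta H = (1)·(-241.8) + (-1)·(+49.0) + (1)·(-103.8) = -394.6 kJ/mol

delta H = -394.6 kJ/mol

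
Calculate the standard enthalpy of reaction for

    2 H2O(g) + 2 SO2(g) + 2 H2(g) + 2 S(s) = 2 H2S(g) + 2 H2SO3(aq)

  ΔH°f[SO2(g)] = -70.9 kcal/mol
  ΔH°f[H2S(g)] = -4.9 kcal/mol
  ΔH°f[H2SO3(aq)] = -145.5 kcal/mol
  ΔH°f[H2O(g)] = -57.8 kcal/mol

ΔHrxn = -43.4 kcal/mol

Products: 2·(-4.9) + 2·(-145.5) = -300.8
Reactants: 2·(-57.8) + 2·(-70.9) + 2·(+0.0) + 2·(+0.0) = -257.4
ΔHrxn = (-300.8) − (-257.4) = -43.4 kcal/mol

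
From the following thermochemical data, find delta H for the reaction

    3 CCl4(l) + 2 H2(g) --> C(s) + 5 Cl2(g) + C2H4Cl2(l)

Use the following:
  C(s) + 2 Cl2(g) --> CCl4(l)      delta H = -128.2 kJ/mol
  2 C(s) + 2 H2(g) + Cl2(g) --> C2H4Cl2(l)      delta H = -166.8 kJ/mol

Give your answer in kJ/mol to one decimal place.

delta H = 217.8 kJ/mol

equation 1 reversed and × 3 (reverse to put CCl4(l) on the reactant side; scale by 3 for the 3 CCl4(l)): (-3)·(-128.2) = +384.6 kJ/mol
equation 2 as written (C2H4Cl2(l) already on the product side): -166.8 kJ/mol
Since enthalpy is a state function, delta H = (+384.6) + (-166.8) = 217.8 kJ/mol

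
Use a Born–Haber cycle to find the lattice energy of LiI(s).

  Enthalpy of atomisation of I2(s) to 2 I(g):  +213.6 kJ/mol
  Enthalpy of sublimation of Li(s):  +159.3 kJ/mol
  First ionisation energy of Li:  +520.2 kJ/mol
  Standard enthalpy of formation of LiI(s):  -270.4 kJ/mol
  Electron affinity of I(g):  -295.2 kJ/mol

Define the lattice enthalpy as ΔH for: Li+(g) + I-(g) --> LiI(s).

ΔHf° = 1·ΔHsub + 1·(ΣIE) + 1/2·D(I2) + 1·EA + U
-270.4 = 1·(+159.3) + 1·(+520.2) + 1/2·(+213.6) + 1·(-295.2) + U
U = -270.4 − (+491.1) = -761.5 kJ/mol

U = -761.5 kJ/mol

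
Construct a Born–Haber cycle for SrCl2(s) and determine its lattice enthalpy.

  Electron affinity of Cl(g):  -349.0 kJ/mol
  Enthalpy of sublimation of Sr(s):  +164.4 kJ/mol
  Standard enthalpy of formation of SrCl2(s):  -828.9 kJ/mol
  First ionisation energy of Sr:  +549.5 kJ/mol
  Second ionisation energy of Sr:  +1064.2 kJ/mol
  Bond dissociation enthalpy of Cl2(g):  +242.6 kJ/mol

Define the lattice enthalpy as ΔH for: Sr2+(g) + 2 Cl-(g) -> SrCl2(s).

ΔHf° = 1·ΔHsub + 1·(ΣIE) + 1·D(Cl2) + 2·EA + U
-828.9 = 1·(+164.4) + 1·(+1613.7) + 1·(+242.6) + 2·(-349.0) + U
U = -828.9 − (+1322.7) = -2151.6 kJ/mol

U = -2151.6 kJ/mol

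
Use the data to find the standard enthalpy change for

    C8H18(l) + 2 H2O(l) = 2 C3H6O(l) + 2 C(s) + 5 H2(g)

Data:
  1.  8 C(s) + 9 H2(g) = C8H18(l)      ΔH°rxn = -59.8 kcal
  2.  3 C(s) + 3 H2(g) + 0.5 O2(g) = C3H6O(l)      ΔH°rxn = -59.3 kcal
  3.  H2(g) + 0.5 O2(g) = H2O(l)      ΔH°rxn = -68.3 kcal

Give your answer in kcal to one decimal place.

ΔH°rxn = 77.8 kcal

eq. 1 reversed (C8H18(l) must end up as a reactant): +59.8 kcal
eq. 2 × 2 (×2 to match 2 C3H6O(l) in the target): (2)·(-59.3) = -118.6 kcal
eq. 3 reversed and × 2 (reverse to put H2O(l) on the reactant side; scale by 2 for the 2 H2O(l)): (-2)·(-68.3) = +136.6 kcal
ΔH°rxn = (+59.8) + (-118.6) + (+136.6) = 77.8 kcal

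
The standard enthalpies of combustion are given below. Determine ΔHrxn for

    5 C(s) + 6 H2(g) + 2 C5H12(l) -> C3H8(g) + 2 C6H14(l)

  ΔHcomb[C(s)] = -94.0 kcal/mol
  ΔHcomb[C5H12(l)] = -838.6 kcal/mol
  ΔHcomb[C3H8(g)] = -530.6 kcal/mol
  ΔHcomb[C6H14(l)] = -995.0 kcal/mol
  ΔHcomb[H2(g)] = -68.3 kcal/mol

ΔHrxn = -36.4 kcal/mol

With combustion enthalpies, reactants minus products:
= [5·(-94.0) + 6·(-68.3) + 2·(-838.6)] − [1·(-530.6) + 2·(-995.0)]
= -36.4 kcal/mol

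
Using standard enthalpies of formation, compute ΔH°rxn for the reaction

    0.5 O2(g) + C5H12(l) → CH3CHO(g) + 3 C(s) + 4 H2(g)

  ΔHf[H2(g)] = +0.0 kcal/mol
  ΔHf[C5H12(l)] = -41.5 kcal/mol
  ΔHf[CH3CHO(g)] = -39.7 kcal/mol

ΔH°rxn = 1.8 kcal/mol

ΔH°rxn = Σ nΔHf°(products) − Σ nΔHf°(reactants).
Products: 1·(-39.7) + 3·(+0.0) + 4·(+0.0) = -39.7
Reactants: 1/2·(+0.0) + 1·(-41.5) = -41.5
ΔH°rxn = (-39.7) − (-41.5) = 1.8 kcal/mol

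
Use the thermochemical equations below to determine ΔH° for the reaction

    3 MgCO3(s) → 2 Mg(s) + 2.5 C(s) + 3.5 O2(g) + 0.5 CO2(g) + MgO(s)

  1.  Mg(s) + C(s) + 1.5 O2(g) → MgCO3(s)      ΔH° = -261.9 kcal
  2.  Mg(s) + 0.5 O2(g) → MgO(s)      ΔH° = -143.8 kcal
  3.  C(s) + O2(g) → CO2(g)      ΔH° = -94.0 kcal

ΔH° = 594.9 kcal

eq. 1 reversed and × 3 (reverse to put MgCO3(s) on the reactant side; ×3 to match 3 MgCO3(s) in the target): (-3)·(-261.9) = +785.7 kcal
eq. 2 as written (MgO(s) already on the product side): -143.8 kcal
eq. 3 × 1/2 (scale by 1/2 for the 1/2 CO2(g)): (1/2)·(-94.0) = -47.0 kcal
By Hess's law, ΔH° = (-3)·(-261.9) + (1)·(-143.8) + (1/2)·(-94.0) = 594.9 kcal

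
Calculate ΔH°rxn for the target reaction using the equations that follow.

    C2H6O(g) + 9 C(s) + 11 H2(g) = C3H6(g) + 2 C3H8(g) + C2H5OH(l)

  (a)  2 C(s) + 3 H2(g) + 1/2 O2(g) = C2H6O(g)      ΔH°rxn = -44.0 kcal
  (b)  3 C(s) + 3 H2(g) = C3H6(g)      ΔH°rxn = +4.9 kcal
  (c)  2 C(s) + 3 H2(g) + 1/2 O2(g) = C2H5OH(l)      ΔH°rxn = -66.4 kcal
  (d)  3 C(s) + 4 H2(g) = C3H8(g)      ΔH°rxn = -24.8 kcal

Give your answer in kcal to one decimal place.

(a) reversed (C2H6O(g) must end up as a reactant): +44.0 kcal
(b) as written (C3H6(g) already on the product side): +4.9 kcal
(c) as written (C2H5OH(l) already on the product side): -66.4 kcal
(d) × 2 (×2 to match 2 C3H8(g) in the target): (2)·(-24.8) = -49.6 kcal
Since enthalpy is a state function, ΔH°rxn = (-1)·(-44.0) + (1)·(+4.9) + (1)·(-66.4) + (2)·(-24.8) = -67.1 kcal

ΔH°rxn = -67.1 kcal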